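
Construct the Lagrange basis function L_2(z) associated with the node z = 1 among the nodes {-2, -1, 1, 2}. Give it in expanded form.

L_2(z) = -(1/6)z^3 - (1/6)z^2 + (2/3)z + 2/3

L_2(z) = (z + 2)(z + 1)(z - 2) / [(3)·(2)·(-1)]
       = (z^3 + z^2 - 4z - 4) / (-6)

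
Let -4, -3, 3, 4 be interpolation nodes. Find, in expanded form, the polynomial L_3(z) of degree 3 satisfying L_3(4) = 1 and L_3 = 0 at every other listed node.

L_3(z) = (z + 4)(z + 3)(z - 3) / [(8)·(7)·(1)]
       = (z^3 + 4z^2 - 9z - 36) / (56)

L_3(z) = (1/56)z^3 + (1/14)z^2 - (9/56)z - 9/14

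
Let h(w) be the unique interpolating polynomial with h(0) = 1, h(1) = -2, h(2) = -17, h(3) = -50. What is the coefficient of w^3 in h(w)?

L_0(w) = (w - 1)(w - 2)(w - 3) / [-6] = -(1/6)w^3 + w^2 - (11/6)w + 1
L_1(w) = w(w - 2)(w - 3) / [2] = (1/2)w^3 - (5/2)w^2 + 3w
L_2(w) = w(w - 1)(w - 3) / [-2] = -(1/2)w^3 + 2w^2 - (3/2)w
L_3(w) = w(w - 1)(w - 2) / [6] = (1/6)w^3 - (1/2)w^2 + (1/3)w
h(w) = 1·L_0 + (-2)·L_1 + (-17)·L_2 + (-50)·L_3
Only the coefficient of w^3 is needed; take it from each L_i and combine:
1·(-1/6) + (-2)·(1/2) + (-17)·(-1/2) + (-50)·(1/6) = -1

-1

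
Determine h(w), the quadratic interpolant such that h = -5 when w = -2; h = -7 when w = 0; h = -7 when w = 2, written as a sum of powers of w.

h(w) = (1/4)w^2 - (1/2)w - 7

Build the Lagrange basis polynomials:
L_0(w) = w(w - 2) / [8] = (1/8)w^2 - (1/4)w
L_1(w) = (w + 2)(w - 2) / [-4] = -(1/4)w^2 + 1
L_2(w) = (w + 2)w / [8] = (1/8)w^2 + (1/4)w
h(w) = (-5)·L_0 + (-7)·L_1 + (-7)·L_2
  (-5)·L_0(w) = -(5/8)w^2 + (5/4)w
  (-7)·L_1(w) = (7/4)w^2 - 7
  (-7)·L_2(w) = -(7/8)w^2 - (7/4)w
Adding term by term: (1/4)w^2 - (1/2)w - 7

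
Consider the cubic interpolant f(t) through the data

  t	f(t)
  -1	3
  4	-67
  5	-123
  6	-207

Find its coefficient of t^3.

L_0(t) = (t - 4)(t - 5)(t - 6) / [-210] = -(1/210)t^3 + (1/14)t^2 - (37/105)t + 4/7
L_1(t) = (t + 1)(t - 5)(t - 6) / [10] = (1/10)t^3 - t^2 + (19/10)t + 3
L_2(t) = (t + 1)(t - 4)(t - 6) / [-6] = -(1/6)t^3 + (3/2)t^2 - (7/3)t - 4
L_3(t) = (t + 1)(t - 4)(t - 5) / [14] = (1/14)t^3 - (4/7)t^2 + (11/14)t + 10/7
f(t) = 3·L_0 + (-67)·L_1 + (-123)·L_2 + (-207)·L_3
Only the coefficient of t^3 is needed; take it from each L_i and combine:
3·(-1/210) + (-67)·(1/10) + (-123)·(-1/6) + (-207)·(1/14) = -1

-1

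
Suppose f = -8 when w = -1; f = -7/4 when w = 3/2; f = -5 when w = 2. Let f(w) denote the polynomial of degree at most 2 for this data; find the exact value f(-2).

L_0(-2) = (-7/2)·(-4)/[(-5/2)·(-3)] = 28/15
L_1(-2) = (-1)·(-4)/[(5/2)·(-1/2)] = -16/5
L_2(-2) = (-1)·(-7/2)/[(3)·(1/2)] = 7/3
Sum: (-8)·(28/15) + (-7/4)·(-16/5) + (-5)·(7/3) = -21

-21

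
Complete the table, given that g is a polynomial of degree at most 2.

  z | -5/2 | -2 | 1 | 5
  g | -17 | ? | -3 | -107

The 3 known values determine g uniquely (degree ≤ 2).
L_0(-2) = (-3)·(-7)/[(-7/2)·(-15/2)] = 4/5
L_1(-2) = (1/2)·(-7)/[(7/2)·(-4)] = 1/4
L_2(-2) = (1/2)·(-3)/[(15/2)·(4)] = -1/20
Sum: (-17)·(4/5) + (-3)·(1/4) + (-107)·(-1/20) = -9

-9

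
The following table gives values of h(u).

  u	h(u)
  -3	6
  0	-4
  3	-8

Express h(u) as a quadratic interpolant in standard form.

h(u) = (1/3)u^2 - (7/3)u - 4

Newton's divided differences:
h[-3,0] = (-4 - 6) / (0 - (-3)) = -10/3
h[0,3] = (-8 - (-4)) / (3 - 0) = -4/3
h[-3,0,3] = (-4/3 - (-10/3)) / (3 - (-3)) = 1/3
h(u) = 6 + (-10/3)·(u + 3) + (1/3)·(u + 3)u
Expanding: h(u) = (1/3)u^2 - (7/3)u - 4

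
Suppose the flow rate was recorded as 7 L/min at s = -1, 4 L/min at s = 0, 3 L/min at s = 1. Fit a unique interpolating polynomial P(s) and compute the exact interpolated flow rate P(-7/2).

93/4

L_0(-7/2) = (-7/2)·(-9/2)/[(-1)·(-2)] = 63/8
L_1(-7/2) = (-5/2)·(-9/2)/[(1)·(-1)] = -45/4
L_2(-7/2) = (-5/2)·(-7/2)/[(2)·(1)] = 35/8
Sum: 7·(63/8) + 4·(-45/4) + 3·(35/8) = 93/4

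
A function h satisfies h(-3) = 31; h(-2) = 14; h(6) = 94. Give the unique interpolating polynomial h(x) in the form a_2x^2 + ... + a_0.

h(x) = 3x^2 - 2x - 2

Newton's divided differences:
h[-3,-2] = (14 - 31) / (-2 - (-3)) = -17
h[-2,6] = (94 - 14) / (6 - (-2)) = 10
h[-3,-2,6] = (10 - (-17)) / (6 - (-3)) = 3
h(x) = 31 + (-17)·(x + 3) + 3·(x + 3)(x + 2)
Expanding: h(x) = 3x^2 - 2x - 2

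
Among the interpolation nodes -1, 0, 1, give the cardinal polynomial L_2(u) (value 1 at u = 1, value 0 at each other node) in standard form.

L_2(u) = (u + 1)u / [(2)·(1)]
       = (u^2 + u) / (2)

L_2(u) = (1/2)u^2 + (1/2)u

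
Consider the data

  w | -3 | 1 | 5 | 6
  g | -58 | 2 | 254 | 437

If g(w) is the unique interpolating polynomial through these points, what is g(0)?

-1

L_0(0) = (-1)·(-5)·(-6)/[(-4)·(-8)·(-9)] = 5/48
L_1(0) = (3)·(-5)·(-6)/[(4)·(-4)·(-5)] = 9/8
L_2(0) = (3)·(-1)·(-6)/[(8)·(4)·(-1)] = -9/16
L_3(0) = (3)·(-1)·(-5)/[(9)·(5)·(1)] = 1/3
Sum: (-58)·(5/48) + 2·(9/8) + 254·(-9/16) + 437·(1/3) = -1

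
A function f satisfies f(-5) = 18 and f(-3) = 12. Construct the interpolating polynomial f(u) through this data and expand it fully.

L_0(u) = (u + 3) / [-2] = -(1/2)u - 3/2
L_1(u) = (u + 5) / [2] = (1/2)u + 5/2
f(u) = 18·L_0 + 12·L_1
  18·L_0(u) = -9u - 27
  12·L_1(u) = 6u + 30
Adding term by term: -3u + 3

f(u) = -3u + 3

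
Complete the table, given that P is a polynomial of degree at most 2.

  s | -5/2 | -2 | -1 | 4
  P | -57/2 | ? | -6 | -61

-19

The 3 known values determine P uniquely (degree ≤ 2).
Evaluate each Lagrange basis at s = -2:
L_0(-2) = (-1)·(-6)/[(-3/2)·(-13/2)] = 8/13
L_1(-2) = (1/2)·(-6)/[(3/2)·(-5)] = 2/5
L_2(-2) = (1/2)·(-1)/[(13/2)·(5)] = -1/65
Sum: (-57/2)·(8/13) + (-6)·(2/5) + (-61)·(-1/65) = -19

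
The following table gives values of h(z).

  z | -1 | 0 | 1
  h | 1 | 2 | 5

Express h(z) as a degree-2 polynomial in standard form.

h(z) = z^2 + 2z + 2

Newton's divided differences:
h[-1,0] = (2 - 1) / (0 - (-1)) = 1
h[0,1] = (5 - 2) / (1 - 0) = 3
h[-1,0,1] = (3 - 1) / (1 - (-1)) = 1
h(z) = 1 + 1·(z + 1) + 1·(z + 1)z
Expanding: h(z) = z^2 + 2z + 2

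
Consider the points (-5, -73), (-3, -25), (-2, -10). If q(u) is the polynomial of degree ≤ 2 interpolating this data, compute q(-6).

L_0(-6) = (-3)·(-4)/[(-2)·(-3)] = 2
L_1(-6) = (-1)·(-4)/[(2)·(-1)] = -2
L_2(-6) = (-1)·(-3)/[(3)·(1)] = 1
Sum: (-73)·(2) + (-25)·(-2) + (-10)·(1) = -106

-106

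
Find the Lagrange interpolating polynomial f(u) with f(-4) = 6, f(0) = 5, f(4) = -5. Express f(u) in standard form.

f(u) = -(9/32)u^2 - (11/8)u + 5

Build the Lagrange basis polynomials:
L_0(u) = u(u - 4) / [32] = (1/32)u^2 - (1/8)u
L_1(u) = (u + 4)(u - 4) / [-16] = -(1/16)u^2 + 1
L_2(u) = (u + 4)u / [32] = (1/32)u^2 + (1/8)u
f(u) = 6·L_0 + 5·L_1 + (-5)·L_2
  6·L_0(u) = (3/16)u^2 - (3/4)u
  5·L_1(u) = -(5/16)u^2 + 5
  (-5)·L_2(u) = -(5/32)u^2 - (5/8)u
Adding term by term: -(9/32)u^2 - (11/8)u + 5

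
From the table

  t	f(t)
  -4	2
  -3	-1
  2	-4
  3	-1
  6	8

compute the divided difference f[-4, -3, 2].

f[-4,-3] = (-1 - 2) / (-3 - (-4)) = -3
f[-3,2] = (-4 - (-1)) / (2 - (-3)) = -3/5
f[-4,-3,2] = (-3/5 - (-3)) / (2 - (-4)) = 2/5

2/5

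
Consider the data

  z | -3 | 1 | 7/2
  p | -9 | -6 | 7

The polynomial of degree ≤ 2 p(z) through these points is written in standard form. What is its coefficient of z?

L_0(z) = (z - 1)(z - 7/2) / [26] = (1/26)z^2 - (9/52)z + 7/52
L_1(z) = (z + 3)(z - 7/2) / [-10] = -(1/10)z^2 + (1/20)z + 21/20
L_2(z) = (z + 3)(z - 1) / [65/4] = (4/65)z^2 + (8/65)z - 12/65
p(z) = (-9)·L_0 + (-6)·L_1 + 7·L_2
Only the coefficient of z is needed; take it from each L_i and combine:
(-9)·(-9/52) + (-6)·(1/20) + 7·(8/65) = 551/260

551/260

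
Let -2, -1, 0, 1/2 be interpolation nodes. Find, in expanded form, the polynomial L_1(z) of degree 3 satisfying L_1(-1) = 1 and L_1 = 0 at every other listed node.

L_1(z) = (z + 2)z(z - 1/2) / [(1)·(-1)·(-3/2)]
       = (z^3 + (3/2)z^2 - z) / (3/2)

L_1(z) = (2/3)z^3 + z^2 - (2/3)z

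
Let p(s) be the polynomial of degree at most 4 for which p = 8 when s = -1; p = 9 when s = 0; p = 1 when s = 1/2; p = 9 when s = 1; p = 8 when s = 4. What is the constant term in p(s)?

L_0(s) = s(s - 1/2)(s - 1)(s - 4) / [15] = (1/15)s^4 - (11/30)s^3 + (13/30)s^2 - (2/15)s
L_1(s) = (s + 1)(s - 1/2)(s - 1)(s - 4) / [-2] = -(1/2)s^4 + (9/4)s^3 - (1/2)s^2 - (9/4)s + 1
L_2(s) = (s + 1)s(s - 1)(s - 4) / [21/16] = (16/21)s^4 - (64/21)s^3 - (16/21)s^2 + (64/21)s
L_3(s) = (s + 1)s(s - 1/2)(s - 4) / [-3] = -(1/3)s^4 + (7/6)s^3 + (5/6)s^2 - (2/3)s
L_4(s) = (s + 1)s(s - 1/2)(s - 1) / [210] = (1/210)s^4 - (1/420)s^3 - (1/210)s^2 + (1/420)s
p(s) = 8·L_0 + 9·L_1 + 1·L_2 + 9·L_3 + 8·L_4
Only the constant term is needed; take it from each L_i and combine:
8·(0) + 9·(1) + 1·(0) + 9·(0) + 8·(0) = 9

9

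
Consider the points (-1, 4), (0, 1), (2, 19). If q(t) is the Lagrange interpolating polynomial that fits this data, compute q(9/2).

Evaluate each Lagrange basis at t = 9/2:
L_0(9/2) = (9/2)·(5/2)/[(-1)·(-3)] = 15/4
L_1(9/2) = (11/2)·(5/2)/[(1)·(-2)] = -55/8
L_2(9/2) = (11/2)·(9/2)/[(3)·(2)] = 33/8
Sum: 4·(15/4) + 1·(-55/8) + 19·(33/8) = 173/2

173/2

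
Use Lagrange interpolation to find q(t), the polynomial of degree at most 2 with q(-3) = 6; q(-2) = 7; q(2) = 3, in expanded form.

q(t) = -(2/5)t^2 - t + 33/5

Build the Lagrange basis polynomials:
L_0(t) = (t + 2)(t - 2) / [5] = (1/5)t^2 - 4/5
L_1(t) = (t + 3)(t - 2) / [-4] = -(1/4)t^2 - (1/4)t + 3/2
L_2(t) = (t + 3)(t + 2) / [20] = (1/20)t^2 + (1/4)t + 3/10
q(t) = 6·L_0 + 7·L_1 + 3·L_2
  6·L_0(t) = (6/5)t^2 - 24/5
  7·L_1(t) = -(7/4)t^2 - (7/4)t + 21/2
  3·L_2(t) = (3/20)t^2 + (3/4)t + 9/10
Adding term by term: -(2/5)t^2 - t + 33/5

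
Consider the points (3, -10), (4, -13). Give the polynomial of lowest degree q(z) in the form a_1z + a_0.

Build the Lagrange basis polynomials:
L_0(z) = (z - 4) / [-1] = -z + 4
L_1(z) = (z - 3) / [1] = z - 3
q(z) = (-10)·L_0 + (-13)·L_1
  (-10)·L_0(z) = 10z - 40
  (-13)·L_1(z) = -13z + 39
Adding term by term: -3z - 1

q(z) = -3z - 1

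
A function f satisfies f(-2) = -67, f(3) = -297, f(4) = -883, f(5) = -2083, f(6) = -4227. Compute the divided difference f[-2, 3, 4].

-90

f[-2,3] = (-297 - (-67)) / (3 - (-2)) = -46
f[3,4] = (-883 - (-297)) / (4 - 3) = -586
f[-2,3,4] = (-586 - (-46)) / (4 - (-2)) = -90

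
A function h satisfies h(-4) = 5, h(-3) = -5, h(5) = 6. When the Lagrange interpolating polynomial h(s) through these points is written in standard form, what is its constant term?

L_0(s) = (s + 3)(s - 5) / [9] = (1/9)s^2 - (2/9)s - 5/3
L_1(s) = (s + 4)(s - 5) / [-8] = -(1/8)s^2 + (1/8)s + 5/2
L_2(s) = (s + 4)(s + 3) / [72] = (1/72)s^2 + (7/72)s + 1/6
h(s) = 5·L_0 + (-5)·L_1 + 6·L_2
Only the constant term is needed; take it from each L_i and combine:
5·(-5/3) + (-5)·(5/2) + 6·(1/6) = -119/6

-119/6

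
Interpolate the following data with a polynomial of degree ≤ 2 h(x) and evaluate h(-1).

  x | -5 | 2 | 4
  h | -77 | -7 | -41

-1

Evaluate each Lagrange basis at x = -1:
L_0(-1) = (-3)·(-5)/[(-7)·(-9)] = 5/21
L_1(-1) = (4)·(-5)/[(7)·(-2)] = 10/7
L_2(-1) = (4)·(-3)/[(9)·(2)] = -2/3
Sum: (-77)·(5/21) + (-7)·(10/7) + (-41)·(-2/3) = -1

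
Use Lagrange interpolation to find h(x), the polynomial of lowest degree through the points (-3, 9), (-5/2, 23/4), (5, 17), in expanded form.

h(x) = x^2 - x - 3

Build the Lagrange basis polynomials:
L_0(x) = (x + 5/2)(x - 5) / [4] = (1/4)x^2 - (5/8)x - 25/8
L_1(x) = (x + 3)(x - 5) / [-15/4] = -(4/15)x^2 + (8/15)x + 4
L_2(x) = (x + 3)(x + 5/2) / [60] = (1/60)x^2 + (11/120)x + 1/8
h(x) = 9·L_0 + (23/4)·L_1 + 17·L_2
  9·L_0(x) = (9/4)x^2 - (45/8)x - 225/8
  (23/4)·L_1(x) = -(23/15)x^2 + (46/15)x + 23
  17·L_2(x) = (17/60)x^2 + (187/120)x + 17/8
Adding term by term: x^2 - x - 3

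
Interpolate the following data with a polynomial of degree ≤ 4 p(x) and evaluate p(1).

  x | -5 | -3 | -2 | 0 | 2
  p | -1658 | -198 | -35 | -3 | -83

-14

Using Newton's divided-difference form:
p[-5,-3] = (-198 - (-1658)) / (-3 - (-5)) = 730
p[-3,-2] = (-35 - (-198)) / (-2 - (-3)) = 163
p[-2,0] = (-3 - (-35)) / (0 - (-2)) = 16
p[0,2] = (-83 - (-3)) / (2 - 0) = -40
p[-5,-3,-2] = (163 - 730) / (-2 - (-5)) = -189
p[-3,-2,0] = (16 - 163) / (0 - (-3)) = -49
p[-2,0,2] = (-40 - 16) / (2 - (-2)) = -14
p[-5,-3,-2,0] = (-49 - (-189)) / (0 - (-5)) = 28
p[-3,-2,0,2] = (-14 - (-49)) / (2 - (-3)) = 7
p[-5,-3,-2,0,2] = (7 - 28) / (2 - (-5)) = -3
p(1) = -1658 + 730·(6) + (-189)·(6)·(4) + 28·(6)·(4)·(3) + (-3)·(6)·(4)·(3)·(1) = -14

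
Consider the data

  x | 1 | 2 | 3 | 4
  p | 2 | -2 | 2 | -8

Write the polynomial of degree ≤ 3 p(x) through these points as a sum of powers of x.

Newton's divided differences:
p[1,2] = (-2 - 2) / (2 - 1) = -4
p[2,3] = (2 - (-2)) / (3 - 2) = 4
p[3,4] = (-8 - 2) / (4 - 3) = -10
p[1,2,3] = (4 - (-4)) / (3 - 1) = 4
p[2,3,4] = (-10 - 4) / (4 - 2) = -7
p[1,2,3,4] = (-7 - 4) / (4 - 1) = -11/3
p(x) = 2 + (-4)·(x - 1) + 4·(x - 1)(x - 2) + (-11/3)·(x - 1)(x - 2)(x - 3)
Expanding: p(x) = -(11/3)x^3 + 26x^2 - (169/3)x + 36

p(x) = -(11/3)x^3 + 26x^2 - (169/3)x + 36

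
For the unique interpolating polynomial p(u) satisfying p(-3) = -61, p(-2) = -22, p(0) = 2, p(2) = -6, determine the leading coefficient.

The leading coefficient equals the top divided difference p[-3,-2,0,2].
p[-3,-2] = (-22 - (-61)) / (-2 - (-3)) = 39
p[-2,0] = (2 - (-22)) / (0 - (-2)) = 12
p[0,2] = (-6 - 2) / (2 - 0) = -4
p[-3,-2,0] = (12 - 39) / (0 - (-3)) = -9
p[-2,0,2] = (-4 - 12) / (2 - (-2)) = -4
p[-3,-2,0,2] = (-4 - (-9)) / (2 - (-3)) = 1

1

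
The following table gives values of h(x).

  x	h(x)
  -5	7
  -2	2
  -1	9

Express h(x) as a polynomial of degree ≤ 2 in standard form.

h(x) = (13/6)x^2 + (27/2)x + 61/3

Build the Lagrange basis polynomials:
L_0(x) = (x + 2)(x + 1) / [12] = (1/12)x^2 + (1/4)x + 1/6
L_1(x) = (x + 5)(x + 1) / [-3] = -(1/3)x^2 - 2x - 5/3
L_2(x) = (x + 5)(x + 2) / [4] = (1/4)x^2 + (7/4)x + 5/2
h(x) = 7·L_0 + 2·L_1 + 9·L_2
  7·L_0(x) = (7/12)x^2 + (7/4)x + 7/6
  2·L_1(x) = -(2/3)x^2 - 4x - 10/3
  9·L_2(x) = (9/4)x^2 + (63/4)x + 45/2
Adding term by term: (13/6)x^2 + (27/2)x + 61/3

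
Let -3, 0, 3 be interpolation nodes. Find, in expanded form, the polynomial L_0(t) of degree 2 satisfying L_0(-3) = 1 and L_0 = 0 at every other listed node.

L_0(t) = (1/18)t^2 - (1/6)t

L_0(t) = t(t - 3) / [(-3)·(-6)]
       = (t^2 - 3t) / (18)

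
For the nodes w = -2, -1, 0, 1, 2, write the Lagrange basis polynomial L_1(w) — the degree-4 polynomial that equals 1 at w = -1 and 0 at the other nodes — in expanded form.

L_1(w) = -(1/6)w^4 + (1/6)w^3 + (2/3)w^2 - (2/3)w

L_1(w) = (w + 2)w(w - 1)(w - 2) / [(1)·(-1)·(-2)·(-3)]
       = (w^4 - w^3 - 4w^2 + 4w) / (-6)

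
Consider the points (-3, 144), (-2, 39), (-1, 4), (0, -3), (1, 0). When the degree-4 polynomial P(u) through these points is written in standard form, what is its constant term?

L_0(u) = (u + 2)(u + 1)u(u - 1) / [24] = (1/24)u^4 + (1/12)u^3 - (1/24)u^2 - (1/12)u
L_1(u) = (u + 3)(u + 1)u(u - 1) / [-6] = -(1/6)u^4 - (1/2)u^3 + (1/6)u^2 + (1/2)u
L_2(u) = (u + 3)(u + 2)u(u - 1) / [4] = (1/4)u^4 + u^3 + (1/4)u^2 - (3/2)u
L_3(u) = (u + 3)(u + 2)(u + 1)(u - 1) / [-6] = -(1/6)u^4 - (5/6)u^3 - (5/6)u^2 + (5/6)u + 1
L_4(u) = (u + 3)(u + 2)(u + 1)u / [24] = (1/24)u^4 + (1/4)u^3 + (11/24)u^2 + (1/4)u
P(u) = 144·L_0 + 39·L_1 + 4·L_2 + (-3)·L_3 + 0·L_4
Only the constant term is needed; take it from each L_i and combine:
144·(0) + 39·(0) + 4·(0) + (-3)·(1) + 0·(0) = -3

-3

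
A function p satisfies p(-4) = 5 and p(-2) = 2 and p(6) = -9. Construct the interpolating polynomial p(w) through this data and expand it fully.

L_0(w) = (w + 2)(w - 6) / [20] = (1/20)w^2 - (1/5)w - 3/5
L_1(w) = (w + 4)(w - 6) / [-16] = -(1/16)w^2 + (1/8)w + 3/2
L_2(w) = (w + 4)(w + 2) / [80] = (1/80)w^2 + (3/40)w + 1/10
p(w) = 5·L_0 + 2·L_1 + (-9)·L_2
  5·L_0(w) = (1/4)w^2 - w - 3
  2·L_1(w) = -(1/8)w^2 + (1/4)w + 3
  (-9)·L_2(w) = -(9/80)w^2 - (27/40)w - 9/10
Adding term by term: (1/80)w^2 - (57/40)w - 9/10

p(w) = (1/80)w^2 - (57/40)w - 9/10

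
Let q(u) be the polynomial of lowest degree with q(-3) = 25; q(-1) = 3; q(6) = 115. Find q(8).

Evaluate each Lagrange basis at u = 8:
L_0(8) = (9)·(2)/[(-2)·(-9)] = 1
L_1(8) = (11)·(2)/[(2)·(-7)] = -11/7
L_2(8) = (11)·(9)/[(9)·(7)] = 11/7
Sum: 25·(1) + 3·(-11/7) + 115·(11/7) = 201

201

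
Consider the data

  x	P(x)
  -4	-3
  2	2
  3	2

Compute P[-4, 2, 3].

-5/42

P[-4,2] = (2 - (-3)) / (2 - (-4)) = 5/6
P[2,3] = (2 - 2) / (3 - 2) = 0
P[-4,2,3] = (0 - 5/6) / (3 - (-4)) = -5/42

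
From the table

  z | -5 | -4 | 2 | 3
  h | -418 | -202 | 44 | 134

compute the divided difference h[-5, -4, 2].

h[-5,-4] = (-202 - (-418)) / (-4 - (-5)) = 216
h[-4,2] = (44 - (-202)) / (2 - (-4)) = 41
h[-5,-4,2] = (41 - 216) / (2 - (-5)) = -25

-25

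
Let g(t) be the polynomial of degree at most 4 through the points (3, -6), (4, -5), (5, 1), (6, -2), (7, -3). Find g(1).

188

L_0(1) = (-3)·(-4)·(-5)·(-6)/[(-1)·(-2)·(-3)·(-4)] = 15
L_1(1) = (-2)·(-4)·(-5)·(-6)/[(1)·(-1)·(-2)·(-3)] = -40
L_2(1) = (-2)·(-3)·(-5)·(-6)/[(2)·(1)·(-1)·(-2)] = 45
L_3(1) = (-2)·(-3)·(-4)·(-6)/[(3)·(2)·(1)·(-1)] = -24
L_4(1) = (-2)·(-3)·(-4)·(-5)/[(4)·(3)·(2)·(1)] = 5
Sum: (-6)·(15) + (-5)·(-40) + 1·(45) + (-2)·(-24) + (-3)·(5) = 188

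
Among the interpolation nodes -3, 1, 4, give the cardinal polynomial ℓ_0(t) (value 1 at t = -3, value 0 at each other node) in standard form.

ℓ_0(t) = (t - 1)(t - 4) / [(-4)·(-7)]
       = (t^2 - 5t + 4) / (28)

ℓ_0(t) = (1/28)t^2 - (5/28)t + 1/7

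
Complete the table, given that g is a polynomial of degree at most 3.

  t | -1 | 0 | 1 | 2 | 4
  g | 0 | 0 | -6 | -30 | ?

The 4 known values determine g uniquely (degree ≤ 3).
L_0(4) = (4)·(3)·(2)/[(-1)·(-2)·(-3)] = -4
L_1(4) = (5)·(3)·(2)/[(1)·(-1)·(-2)] = 15
L_2(4) = (5)·(4)·(2)/[(2)·(1)·(-1)] = -20
L_3(4) = (5)·(4)·(3)/[(3)·(2)·(1)] = 10
Sum: 0 + 0 + (-6)·(-20) + (-30)·(10) = -180

-180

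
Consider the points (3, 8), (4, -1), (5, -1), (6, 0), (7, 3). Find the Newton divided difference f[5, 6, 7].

1

f[5,6] = (0 - (-1)) / (6 - 5) = 1
f[6,7] = (3 - 0) / (7 - 6) = 3
f[5,6,7] = (3 - 1) / (7 - 5) = 1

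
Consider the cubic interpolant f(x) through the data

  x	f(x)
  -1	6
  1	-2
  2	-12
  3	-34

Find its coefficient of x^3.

-1

The leading coefficient equals the top divided difference f[-1,1,2,3].
f[-1,1] = (-2 - 6) / (1 - (-1)) = -4
f[1,2] = (-12 - (-2)) / (2 - 1) = -10
f[2,3] = (-34 - (-12)) / (3 - 2) = -22
f[-1,1,2] = (-10 - (-4)) / (2 - (-1)) = -2
f[1,2,3] = (-22 - (-10)) / (3 - 1) = -6
f[-1,1,2,3] = (-6 - (-2)) / (3 - (-1)) = -1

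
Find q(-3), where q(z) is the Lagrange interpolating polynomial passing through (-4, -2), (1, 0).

-8/5

L_0(-3) = (-4)/[(-5)] = 4/5
L_1(-3) = (1)/[(5)] = 1/5
Sum: (-2)·(4/5) + 0 = -8/5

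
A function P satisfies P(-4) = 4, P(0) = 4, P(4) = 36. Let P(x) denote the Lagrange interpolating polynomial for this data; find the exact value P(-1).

Evaluate each Lagrange basis at x = -1:
L_0(-1) = (-1)·(-5)/[(-4)·(-8)] = 5/32
L_1(-1) = (3)·(-5)/[(4)·(-4)] = 15/16
L_2(-1) = (3)·(-1)/[(8)·(4)] = -3/32
Sum: 4·(5/32) + 4·(15/16) + 36·(-3/32) = 1

1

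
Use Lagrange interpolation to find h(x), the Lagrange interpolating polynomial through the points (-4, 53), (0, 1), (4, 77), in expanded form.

Build the Lagrange basis polynomials:
L_0(x) = x(x - 4) / [32] = (1/32)x^2 - (1/8)x
L_1(x) = (x + 4)(x - 4) / [-16] = -(1/16)x^2 + 1
L_2(x) = (x + 4)x / [32] = (1/32)x^2 + (1/8)x
h(x) = 53·L_0 + 1·L_1 + 77·L_2
  53·L_0(x) = (53/32)x^2 - (53/8)x
  1·L_1(x) = -(1/16)x^2 + 1
  77·L_2(x) = (77/32)x^2 + (77/8)x
Adding term by term: 4x^2 + 3x + 1

h(x) = 4x^2 + 3x + 1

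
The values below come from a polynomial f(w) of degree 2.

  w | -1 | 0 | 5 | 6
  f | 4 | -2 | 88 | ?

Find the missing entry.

130

The 3 known values determine f uniquely (degree ≤ 2).
Evaluate each Lagrange basis at w = 6:
L_0(6) = (6)·(1)/[(-1)·(-6)] = 1
L_1(6) = (7)·(1)/[(1)·(-5)] = -7/5
L_2(6) = (7)·(6)/[(6)·(5)] = 7/5
Sum: 4·(1) + (-2)·(-7/5) + 88·(7/5) = 130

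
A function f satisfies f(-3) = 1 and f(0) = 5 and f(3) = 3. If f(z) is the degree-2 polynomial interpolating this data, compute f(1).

5

Evaluate each Lagrange basis at z = 1:
L_0(1) = (1)·(-2)/[(-3)·(-6)] = -1/9
L_1(1) = (4)·(-2)/[(3)·(-3)] = 8/9
L_2(1) = (4)·(1)/[(6)·(3)] = 2/9
Sum: 1·(-1/9) + 5·(8/9) + 3·(2/9) = 5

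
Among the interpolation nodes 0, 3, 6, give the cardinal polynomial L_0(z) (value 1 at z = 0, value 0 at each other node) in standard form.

L_0(z) = (1/18)z^2 - (1/2)z + 1

L_0(z) = (z - 3)(z - 6) / [(-3)·(-6)]
       = (z^2 - 9z + 18) / (18)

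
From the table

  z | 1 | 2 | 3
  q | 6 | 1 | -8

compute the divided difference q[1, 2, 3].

q[1,2] = (1 - 6) / (2 - 1) = -5
q[2,3] = (-8 - 1) / (3 - 2) = -9
q[1,2,3] = (-9 - (-5)) / (3 - 1) = -2

-2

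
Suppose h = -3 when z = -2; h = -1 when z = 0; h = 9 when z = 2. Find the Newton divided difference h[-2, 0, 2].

1

h[-2,0] = (-1 - (-3)) / (0 - (-2)) = 1
h[0,2] = (9 - (-1)) / (2 - 0) = 5
h[-2,0,2] = (5 - 1) / (2 - (-2)) = 1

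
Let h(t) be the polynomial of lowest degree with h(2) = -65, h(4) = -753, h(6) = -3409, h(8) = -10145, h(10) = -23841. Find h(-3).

-25

L_0(-3) = (-7)·(-9)·(-11)·(-13)/[(-2)·(-4)·(-6)·(-8)] = 3003/128
L_1(-3) = (-5)·(-9)·(-11)·(-13)/[(2)·(-2)·(-4)·(-6)] = -2145/32
L_2(-3) = (-5)·(-7)·(-11)·(-13)/[(4)·(2)·(-2)·(-4)] = 5005/64
L_3(-3) = (-5)·(-7)·(-9)·(-13)/[(6)·(4)·(2)·(-2)] = -1365/32
L_4(-3) = (-5)·(-7)·(-9)·(-11)/[(8)·(6)·(4)·(2)] = 1155/128
Sum: (-65)·(3003/128) + (-753)·(-2145/32) + (-3409)·(5005/64) + (-10145)·(-1365/32) + (-23841)·(1155/128) = -25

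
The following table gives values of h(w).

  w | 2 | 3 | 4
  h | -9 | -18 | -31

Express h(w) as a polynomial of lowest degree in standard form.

L_0(w) = (w - 3)(w - 4) / [2] = (1/2)w^2 - (7/2)w + 6
L_1(w) = (w - 2)(w - 4) / [-1] = -w^2 + 6w - 8
L_2(w) = (w - 2)(w - 3) / [2] = (1/2)w^2 - (5/2)w + 3
h(w) = (-9)·L_0 + (-18)·L_1 + (-31)·L_2
  (-9)·L_0(w) = -(9/2)w^2 + (63/2)w - 54
  (-18)·L_1(w) = 18w^2 - 108w + 144
  (-31)·L_2(w) = -(31/2)w^2 + (155/2)w - 93
Adding term by term: -2w^2 + w - 3

h(w) = -2w^2 + w - 3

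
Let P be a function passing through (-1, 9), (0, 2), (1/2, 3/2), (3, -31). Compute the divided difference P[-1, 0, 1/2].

P[-1,0] = (2 - 9) / (0 - (-1)) = -7
P[0,1/2] = (3/2 - 2) / (1/2 - 0) = -1
P[-1,0,1/2] = (-1 - (-7)) / (1/2 - (-1)) = 4

4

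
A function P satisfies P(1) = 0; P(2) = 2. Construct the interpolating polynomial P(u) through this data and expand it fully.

L_0(u) = (u - 2) / [-1] = -u + 2
L_1(u) = (u - 1) / [1] = u - 1
P(u) = 0·L_0 + 2·L_1
  0·L_0(u) = 0
  2·L_1(u) = 2u - 2
Adding term by term: 2u - 2

P(u) = 2u - 2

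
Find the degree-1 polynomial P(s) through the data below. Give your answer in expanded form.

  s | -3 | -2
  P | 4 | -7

Build the Lagrange basis polynomials:
L_0(s) = (s + 2) / [-1] = -s - 2
L_1(s) = (s + 3) / [1] = s + 3
P(s) = 4·L_0 + (-7)·L_1
  4·L_0(s) = -4s - 8
  (-7)·L_1(s) = -7s - 21
Adding term by term: -11s - 29

P(s) = -11s - 29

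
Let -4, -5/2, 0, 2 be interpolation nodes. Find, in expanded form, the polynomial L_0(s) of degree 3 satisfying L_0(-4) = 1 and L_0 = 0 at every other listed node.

L_0(s) = (s + 5/2)s(s - 2) / [(-3/2)·(-4)·(-6)]
       = (s^3 + (1/2)s^2 - 5s) / (-36)

L_0(s) = -(1/36)s^3 - (1/72)s^2 + (5/36)s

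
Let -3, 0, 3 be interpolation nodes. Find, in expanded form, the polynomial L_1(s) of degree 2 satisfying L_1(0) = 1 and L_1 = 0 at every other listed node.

L_1(s) = -(1/9)s^2 + 1

L_1(s) = (s + 3)(s - 3) / [(3)·(-3)]
       = (s^2 - 9) / (-9)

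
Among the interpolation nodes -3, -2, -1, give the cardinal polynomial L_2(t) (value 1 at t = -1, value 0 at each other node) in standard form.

L_2(t) = (1/2)t^2 + (5/2)t + 3

L_2(t) = (t + 3)(t + 2) / [(2)·(1)]
       = (t^2 + 5t + 6) / (2)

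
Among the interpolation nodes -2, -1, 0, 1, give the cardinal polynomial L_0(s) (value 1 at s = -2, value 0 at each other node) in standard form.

L_0(s) = -(1/6)s^3 + (1/6)s

L_0(s) = (s + 1)s(s - 1) / [(-1)·(-2)·(-3)]
       = (s^3 - s) / (-6)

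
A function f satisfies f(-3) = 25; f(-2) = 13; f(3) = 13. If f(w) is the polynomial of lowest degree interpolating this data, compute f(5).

Evaluate each Lagrange basis at w = 5:
L_0(5) = (7)·(2)/[(-1)·(-6)] = 7/3
L_1(5) = (8)·(2)/[(1)·(-5)] = -16/5
L_2(5) = (8)·(7)/[(6)·(5)] = 28/15
Sum: 25·(7/3) + 13·(-16/5) + 13·(28/15) = 41

41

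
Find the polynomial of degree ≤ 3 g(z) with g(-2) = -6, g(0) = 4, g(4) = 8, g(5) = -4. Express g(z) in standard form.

g(z) = -(29/105)z^3 - (4/35)z^2 + (617/105)z + 4

Build the Lagrange basis polynomials:
L_0(z) = z(z - 4)(z - 5) / [-84] = -(1/84)z^3 + (3/28)z^2 - (5/21)z
L_1(z) = (z + 2)(z - 4)(z - 5) / [40] = (1/40)z^3 - (7/40)z^2 + (1/20)z + 1
L_2(z) = (z + 2)z(z - 5) / [-24] = -(1/24)z^3 + (1/8)z^2 + (5/12)z
L_3(z) = (z + 2)z(z - 4) / [35] = (1/35)z^3 - (2/35)z^2 - (8/35)z
g(z) = (-6)·L_0 + 4·L_1 + 8·L_2 + (-4)·L_3
  (-6)·L_0(z) = (1/14)z^3 - (9/14)z^2 + (10/7)z
  4·L_1(z) = (1/10)z^3 - (7/10)z^2 + (1/5)z + 4
  8·L_2(z) = -(1/3)z^3 + z^2 + (10/3)z
  (-4)·L_3(z) = -(4/35)z^3 + (8/35)z^2 + (32/35)z
Adding term by term: -(29/105)z^3 - (4/35)z^2 + (617/105)z + 4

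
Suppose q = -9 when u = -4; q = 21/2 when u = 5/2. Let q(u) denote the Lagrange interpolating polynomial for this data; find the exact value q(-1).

L_0(-1) = (-7/2)/[(-13/2)] = 7/13
L_1(-1) = (3)/[(13/2)] = 6/13
Sum: (-9)·(7/13) + 21/2·(6/13) = 0

0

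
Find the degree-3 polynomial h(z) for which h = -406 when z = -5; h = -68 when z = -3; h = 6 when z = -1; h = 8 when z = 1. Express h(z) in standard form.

L_0(z) = (z + 3)(z + 1)(z - 1) / [-48] = -(1/48)z^3 - (1/16)z^2 + (1/48)z + 1/16
L_1(z) = (z + 5)(z + 1)(z - 1) / [16] = (1/16)z^3 + (5/16)z^2 - (1/16)z - 5/16
L_2(z) = (z + 5)(z + 3)(z - 1) / [-16] = -(1/16)z^3 - (7/16)z^2 - (7/16)z + 15/16
L_3(z) = (z + 5)(z + 3)(z + 1) / [48] = (1/48)z^3 + (3/16)z^2 + (23/48)z + 5/16
h(z) = (-406)·L_0 + (-68)·L_1 + 6·L_2 + 8·L_3
  (-406)·L_0(z) = (203/24)z^3 + (203/8)z^2 - (203/24)z - 203/8
  (-68)·L_1(z) = -(17/4)z^3 - (85/4)z^2 + (17/4)z + 85/4
  6·L_2(z) = -(3/8)z^3 - (21/8)z^2 - (21/8)z + 45/8
  8·L_3(z) = (1/6)z^3 + (3/2)z^2 + (23/6)z + 5/2
Adding term by term: 4z^3 + 3z^2 - 3z + 4

h(z) = 4z^3 + 3z^2 - 3z + 4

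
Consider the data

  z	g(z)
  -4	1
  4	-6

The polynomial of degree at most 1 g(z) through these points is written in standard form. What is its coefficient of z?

Build the Lagrange basis polynomials:
L_0(z) = (z - 4) / [-8] = -(1/8)z + 1/2
L_1(z) = (z + 4) / [8] = (1/8)z + 1/2
g(z) = 1·L_0 + (-6)·L_1
Only the coefficient of z is needed; take it from each L_i and combine:
1·(-1/8) + (-6)·(1/8) = -7/8

-7/8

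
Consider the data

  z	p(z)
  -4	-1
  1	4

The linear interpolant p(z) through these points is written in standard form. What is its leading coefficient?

The leading coefficient equals the top divided difference p[-4,1].
p[-4,1] = (4 - (-1)) / (1 - (-4)) = 1

1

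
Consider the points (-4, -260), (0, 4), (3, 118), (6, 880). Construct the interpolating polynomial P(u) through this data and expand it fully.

Build the Lagrange basis polynomials:
L_0(u) = u(u - 3)(u - 6) / [-280] = -(1/280)u^3 + (9/280)u^2 - (9/140)u
L_1(u) = (u + 4)(u - 3)(u - 6) / [72] = (1/72)u^3 - (5/72)u^2 - (1/4)u + 1
L_2(u) = (u + 4)u(u - 6) / [-63] = -(1/63)u^3 + (2/63)u^2 + (8/21)u
L_3(u) = (u + 4)u(u - 3) / [180] = (1/180)u^3 + (1/180)u^2 - (1/15)u
P(u) = (-260)·L_0 + 4·L_1 + 118·L_2 + 880·L_3
  (-260)·L_0(u) = (13/14)u^3 - (117/14)u^2 + (117/7)u
  4·L_1(u) = (1/18)u^3 - (5/18)u^2 - u + 4
  118·L_2(u) = -(118/63)u^3 + (236/63)u^2 + (944/21)u
  880·L_3(u) = (44/9)u^3 + (44/9)u^2 - (176/3)u
Adding term by term: 4u^3 + 2u + 4

P(u) = 4u^3 + 2u + 4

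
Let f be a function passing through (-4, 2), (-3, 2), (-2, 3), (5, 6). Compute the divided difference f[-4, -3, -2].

1/2

f[-4,-3] = (2 - 2) / (-3 - (-4)) = 0
f[-3,-2] = (3 - 2) / (-2 - (-3)) = 1
f[-4,-3,-2] = (1 - 0) / (-2 - (-4)) = 1/2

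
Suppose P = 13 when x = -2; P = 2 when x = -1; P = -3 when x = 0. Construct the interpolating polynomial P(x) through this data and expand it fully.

P(x) = 3x^2 - 2x - 3

Build the Lagrange basis polynomials:
L_0(x) = (x + 1)x / [2] = (1/2)x^2 + (1/2)x
L_1(x) = (x + 2)x / [-1] = -x^2 - 2x
L_2(x) = (x + 2)(x + 1) / [2] = (1/2)x^2 + (3/2)x + 1
P(x) = 13·L_0 + 2·L_1 + (-3)·L_2
  13·L_0(x) = (13/2)x^2 + (13/2)x
  2·L_1(x) = -2x^2 - 4x
  (-3)·L_2(x) = -(3/2)x^2 - (9/2)x - 3
Adding term by term: 3x^2 - 2x - 3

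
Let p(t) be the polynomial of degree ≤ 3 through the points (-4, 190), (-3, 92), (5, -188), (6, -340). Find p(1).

0

Evaluate each Lagrange basis at t = 1:
L_0(1) = (4)·(-4)·(-5)/[(-1)·(-9)·(-10)] = -8/9
L_1(1) = (5)·(-4)·(-5)/[(1)·(-8)·(-9)] = 25/18
L_2(1) = (5)·(4)·(-5)/[(9)·(8)·(-1)] = 25/18
L_3(1) = (5)·(4)·(-4)/[(10)·(9)·(1)] = -8/9
Sum: 190·(-8/9) + 92·(25/18) + (-188)·(25/18) + (-340)·(-8/9) = 0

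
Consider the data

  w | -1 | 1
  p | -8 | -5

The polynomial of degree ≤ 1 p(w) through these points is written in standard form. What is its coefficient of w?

The leading coefficient equals the top divided difference p[-1,1].
p[-1,1] = (-5 - (-8)) / (1 - (-1)) = 3/2

3/2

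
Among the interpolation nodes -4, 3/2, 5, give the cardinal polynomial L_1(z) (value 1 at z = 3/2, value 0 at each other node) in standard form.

L_1(z) = -(4/77)z^2 + (4/77)z + 80/77

L_1(z) = (z + 4)(z - 5) / [(11/2)·(-7/2)]
       = (z^2 - z - 20) / (-77/4)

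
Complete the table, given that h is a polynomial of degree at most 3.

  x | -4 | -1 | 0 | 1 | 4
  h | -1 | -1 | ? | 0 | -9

-1/5

The 4 known values determine h uniquely (degree ≤ 3).
Evaluate each Lagrange basis at x = 0:
L_0(0) = (1)·(-1)·(-4)/[(-3)·(-5)·(-8)] = -1/30
L_1(0) = (4)·(-1)·(-4)/[(3)·(-2)·(-5)] = 8/15
L_2(0) = (4)·(1)·(-4)/[(5)·(2)·(-3)] = 8/15
L_3(0) = (4)·(1)·(-1)/[(8)·(5)·(3)] = -1/30
Sum: (-1)·(-1/30) + (-1)·(8/15) + 0 + (-9)·(-1/30) = -1/5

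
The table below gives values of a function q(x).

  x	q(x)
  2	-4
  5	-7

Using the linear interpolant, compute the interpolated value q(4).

Evaluate each Lagrange basis at x = 4:
L_0(4) = (-1)/[(-3)] = 1/3
L_1(4) = (2)/[(3)] = 2/3
Sum: (-4)·(1/3) + (-7)·(2/3) = -6

-6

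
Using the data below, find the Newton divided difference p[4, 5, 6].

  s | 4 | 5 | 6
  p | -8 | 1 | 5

-5/2

p[4,5] = (1 - (-8)) / (5 - 4) = 9
p[5,6] = (5 - 1) / (6 - 5) = 4
p[4,5,6] = (4 - 9) / (6 - 4) = -5/2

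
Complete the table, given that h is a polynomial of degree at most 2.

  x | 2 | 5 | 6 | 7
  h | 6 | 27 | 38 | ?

51

The 3 known values determine h uniquely (degree ≤ 2).
L_0(7) = (2)·(1)/[(-3)·(-4)] = 1/6
L_1(7) = (5)·(1)/[(3)·(-1)] = -5/3
L_2(7) = (5)·(2)/[(4)·(1)] = 5/2
Sum: 6·(1/6) + 27·(-5/3) + 38·(5/2) = 51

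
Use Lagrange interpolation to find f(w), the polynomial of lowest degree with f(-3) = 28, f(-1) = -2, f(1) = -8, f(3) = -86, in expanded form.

Build the Lagrange basis polynomials:
L_0(w) = (w + 1)(w - 1)(w - 3) / [-48] = -(1/48)w^3 + (1/16)w^2 + (1/48)w - 1/16
L_1(w) = (w + 3)(w - 1)(w - 3) / [16] = (1/16)w^3 - (1/16)w^2 - (9/16)w + 9/16
L_2(w) = (w + 3)(w + 1)(w - 3) / [-16] = -(1/16)w^3 - (1/16)w^2 + (9/16)w + 9/16
L_3(w) = (w + 3)(w + 1)(w - 1) / [48] = (1/48)w^3 + (1/16)w^2 - (1/48)w - 1/16
f(w) = 28·L_0 + (-2)·L_1 + (-8)·L_2 + (-86)·L_3
  28·L_0(w) = -(7/12)w^3 + (7/4)w^2 + (7/12)w - 7/4
  (-2)·L_1(w) = -(1/8)w^3 + (1/8)w^2 + (9/8)w - 9/8
  (-8)·L_2(w) = (1/2)w^3 + (1/2)w^2 - (9/2)w - 9/2
  (-86)·L_3(w) = -(43/24)w^3 - (43/8)w^2 + (43/24)w + 43/8
Adding term by term: -2w^3 - 3w^2 - w - 2

f(w) = -2w^3 - 3w^2 - w - 2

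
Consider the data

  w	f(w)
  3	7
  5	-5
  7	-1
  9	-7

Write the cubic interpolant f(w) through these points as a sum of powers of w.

Build the Lagrange basis polynomials:
L_0(w) = (w - 5)(w - 7)(w - 9) / [-48] = -(1/48)w^3 + (7/16)w^2 - (143/48)w + 105/16
L_1(w) = (w - 3)(w - 7)(w - 9) / [16] = (1/16)w^3 - (19/16)w^2 + (111/16)w - 189/16
L_2(w) = (w - 3)(w - 5)(w - 9) / [-16] = -(1/16)w^3 + (17/16)w^2 - (87/16)w + 135/16
L_3(w) = (w - 3)(w - 5)(w - 7) / [48] = (1/48)w^3 - (5/16)w^2 + (71/48)w - 35/16
f(w) = 7·L_0 + (-5)·L_1 + (-1)·L_2 + (-7)·L_3
  7·L_0(w) = -(7/48)w^3 + (49/16)w^2 - (1001/48)w + 735/16
  (-5)·L_1(w) = -(5/16)w^3 + (95/16)w^2 - (555/16)w + 945/16
  (-1)·L_2(w) = (1/16)w^3 - (17/16)w^2 + (87/16)w - 135/16
  (-7)·L_3(w) = -(7/48)w^3 + (35/16)w^2 - (497/48)w + 245/16
Adding term by term: -(13/24)w^3 + (81/8)w^2 - (1451/24)w + 895/8

f(w) = -(13/24)w^3 + (81/8)w^2 - (1451/24)w + 895/8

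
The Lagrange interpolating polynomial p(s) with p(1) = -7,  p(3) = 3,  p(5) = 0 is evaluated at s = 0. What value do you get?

L_0(0) = (-3)·(-5)/[(-2)·(-4)] = 15/8
L_1(0) = (-1)·(-5)/[(2)·(-2)] = -5/4
L_2(0) = (-1)·(-3)/[(4)·(2)] = 3/8
Sum: (-7)·(15/8) + 3·(-5/4) + 0 = -135/8

-135/8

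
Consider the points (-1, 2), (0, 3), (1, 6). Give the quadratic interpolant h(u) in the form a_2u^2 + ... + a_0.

Newton's divided differences:
h[-1,0] = (3 - 2) / (0 - (-1)) = 1
h[0,1] = (6 - 3) / (1 - 0) = 3
h[-1,0,1] = (3 - 1) / (1 - (-1)) = 1
h(u) = 2 + 1·(u + 1) + 1·(u + 1)u
Expanding: h(u) = u^2 + 2u + 3

h(u) = u^2 + 2u + 3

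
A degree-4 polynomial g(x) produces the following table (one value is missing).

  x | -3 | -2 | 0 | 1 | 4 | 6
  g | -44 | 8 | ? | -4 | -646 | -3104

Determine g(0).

-2

The 5 known values determine g uniquely (degree ≤ 4).
Evaluate each Lagrange basis at x = 0:
L_0(0) = (2)·(-1)·(-4)·(-6)/[(-1)·(-4)·(-7)·(-9)] = -4/21
L_1(0) = (3)·(-1)·(-4)·(-6)/[(1)·(-3)·(-6)·(-8)] = 1/2
L_2(0) = (3)·(2)·(-4)·(-6)/[(4)·(3)·(-3)·(-5)] = 4/5
L_3(0) = (3)·(2)·(-1)·(-6)/[(7)·(6)·(3)·(-2)] = -1/7
L_4(0) = (3)·(2)·(-1)·(-4)/[(9)·(8)·(5)·(2)] = 1/30
Sum: (-44)·(-4/21) + 8·(1/2) + (-4)·(4/5) + (-646)·(-1/7) + (-3104)·(1/30) = -2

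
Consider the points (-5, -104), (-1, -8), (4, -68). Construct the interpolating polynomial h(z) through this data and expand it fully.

Newton's divided differences:
h[-5,-1] = (-8 - (-104)) / (-1 - (-5)) = 24
h[-1,4] = (-68 - (-8)) / (4 - (-1)) = -12
h[-5,-1,4] = (-12 - 24) / (4 - (-5)) = -4
h(z) = -104 + 24·(z + 5) + (-4)·(z + 5)(z + 1)
Expanding: h(z) = -4z^2 - 4

h(z) = -4z^2 - 4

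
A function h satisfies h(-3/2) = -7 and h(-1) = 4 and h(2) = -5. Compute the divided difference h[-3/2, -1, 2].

h[-3/2,-1] = (4 - (-7)) / (-1 - (-3/2)) = 22
h[-1,2] = (-5 - 4) / (2 - (-1)) = -3
h[-3/2,-1,2] = (-3 - 22) / (2 - (-3/2)) = -50/7

-50/7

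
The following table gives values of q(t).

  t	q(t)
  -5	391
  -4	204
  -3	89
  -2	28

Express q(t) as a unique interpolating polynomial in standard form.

L_0(t) = (t + 4)(t + 3)(t + 2) / [-6] = -(1/6)t^3 - (3/2)t^2 - (13/3)t - 4
L_1(t) = (t + 5)(t + 3)(t + 2) / [2] = (1/2)t^3 + 5t^2 + (31/2)t + 15
L_2(t) = (t + 5)(t + 4)(t + 2) / [-2] = -(1/2)t^3 - (11/2)t^2 - 19t - 20
L_3(t) = (t + 5)(t + 4)(t + 3) / [6] = (1/6)t^3 + 2t^2 + (47/6)t + 10
q(t) = 391·L_0 + 204·L_1 + 89·L_2 + 28·L_3
  391·L_0(t) = -(391/6)t^3 - (1173/2)t^2 - (5083/3)t - 1564
  204·L_1(t) = 102t^3 + 1020t^2 + 3162t + 3060
  89·L_2(t) = -(89/2)t^3 - (979/2)t^2 - 1691t - 1780
  28·L_3(t) = (14/3)t^3 + 56t^2 + (658/3)t + 280
Adding term by term: -3t^3 - 4t - 4

q(t) = -3t^3 - 4t - 4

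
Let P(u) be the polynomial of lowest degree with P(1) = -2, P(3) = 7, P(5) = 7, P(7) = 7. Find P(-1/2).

Evaluate each Lagrange basis at u = -1/2:
L_0(-1/2) = (-7/2)·(-11/2)·(-15/2)/[(-2)·(-4)·(-6)] = 385/128
L_1(-1/2) = (-3/2)·(-11/2)·(-15/2)/[(2)·(-2)·(-4)] = -495/128
L_2(-1/2) = (-3/2)·(-7/2)·(-15/2)/[(4)·(2)·(-2)] = 315/128
L_3(-1/2) = (-3/2)·(-7/2)·(-11/2)/[(6)·(4)·(2)] = -77/128
Sum: (-2)·(385/128) + 7·(-495/128) + 7·(315/128) + 7·(-77/128) = -2569/128

-2569/128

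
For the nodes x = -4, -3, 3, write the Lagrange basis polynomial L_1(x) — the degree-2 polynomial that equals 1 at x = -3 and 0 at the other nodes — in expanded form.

L_1(x) = -(1/6)x^2 - (1/6)x + 2

L_1(x) = (x + 4)(x - 3) / [(1)·(-6)]
       = (x^2 + x - 12) / (-6)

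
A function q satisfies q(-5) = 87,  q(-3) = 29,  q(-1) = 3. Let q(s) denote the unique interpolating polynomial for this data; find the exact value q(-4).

54

Evaluate each Lagrange basis at s = -4:
L_0(-4) = (-1)·(-3)/[(-2)·(-4)] = 3/8
L_1(-4) = (1)·(-3)/[(2)·(-2)] = 3/4
L_2(-4) = (1)·(-1)/[(4)·(2)] = -1/8
Sum: 87·(3/8) + 29·(3/4) + 3·(-1/8) = 54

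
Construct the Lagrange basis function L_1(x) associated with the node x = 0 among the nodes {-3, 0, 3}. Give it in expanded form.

L_1(x) = -(1/9)x^2 + 1

L_1(x) = (x + 3)(x - 3) / [(3)·(-3)]
       = (x^2 - 9) / (-9)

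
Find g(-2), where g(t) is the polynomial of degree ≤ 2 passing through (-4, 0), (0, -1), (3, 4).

Evaluate each Lagrange basis at t = -2:
L_0(-2) = (-2)·(-5)/[(-4)·(-7)] = 5/14
L_1(-2) = (2)·(-5)/[(4)·(-3)] = 5/6
L_2(-2) = (2)·(-2)/[(7)·(3)] = -4/21
Sum: 0 + (-1)·(5/6) + 4·(-4/21) = -67/42

-67/42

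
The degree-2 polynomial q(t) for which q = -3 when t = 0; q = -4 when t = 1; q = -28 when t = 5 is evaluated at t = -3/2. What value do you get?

Evaluate each Lagrange basis at t = -3/2:
L_0(-3/2) = (-5/2)·(-13/2)/[(-1)·(-5)] = 13/4
L_1(-3/2) = (-3/2)·(-13/2)/[(1)·(-4)] = -39/16
L_2(-3/2) = (-3/2)·(-5/2)/[(5)·(4)] = 3/16
Sum: (-3)·(13/4) + (-4)·(-39/16) + (-28)·(3/16) = -21/4

-21/4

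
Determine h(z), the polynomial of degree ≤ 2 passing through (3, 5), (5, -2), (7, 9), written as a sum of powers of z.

h(z) = (9/4)z^2 - (43/2)z + 197/4

L_0(z) = (z - 5)(z - 7) / [8] = (1/8)z^2 - (3/2)z + 35/8
L_1(z) = (z - 3)(z - 7) / [-4] = -(1/4)z^2 + (5/2)z - 21/4
L_2(z) = (z - 3)(z - 5) / [8] = (1/8)z^2 - z + 15/8
h(z) = 5·L_0 + (-2)·L_1 + 9·L_2
  5·L_0(z) = (5/8)z^2 - (15/2)z + 175/8
  (-2)·L_1(z) = (1/2)z^2 - 5z + 21/2
  9·L_2(z) = (9/8)z^2 - 9z + 135/8
Adding term by term: (9/4)z^2 - (43/2)z + 197/4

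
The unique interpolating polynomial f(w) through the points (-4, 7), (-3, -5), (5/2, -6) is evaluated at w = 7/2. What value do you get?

Using Newton's divided-difference form:
f[-4,-3] = (-5 - 7) / (-3 - (-4)) = -12
f[-3,5/2] = (-6 - (-5)) / (5/2 - (-3)) = -2/11
f[-4,-3,5/2] = (-2/11 - (-12)) / (5/2 - (-4)) = 20/11
f(7/2) = 7 + (-12)·(15/2) + (20/11)·(15/2)·(13/2) = 62/11

62/11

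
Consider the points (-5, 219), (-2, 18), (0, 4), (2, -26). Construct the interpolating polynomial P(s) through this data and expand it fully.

P(s) = -2s^3 - 2s^2 - 3s + 4

L_0(s) = (s + 2)s(s - 2) / [-105] = -(1/105)s^3 + (4/105)s
L_1(s) = (s + 5)s(s - 2) / [24] = (1/24)s^3 + (1/8)s^2 - (5/12)s
L_2(s) = (s + 5)(s + 2)(s - 2) / [-20] = -(1/20)s^3 - (1/4)s^2 + (1/5)s + 1
L_3(s) = (s + 5)(s + 2)s / [56] = (1/56)s^3 + (1/8)s^2 + (5/28)s
P(s) = 219·L_0 + 18·L_1 + 4·L_2 + (-26)·L_3
  219·L_0(s) = -(73/35)s^3 + (292/35)s
  18·L_1(s) = (3/4)s^3 + (9/4)s^2 - (15/2)s
  4·L_2(s) = -(1/5)s^3 - s^2 + (4/5)s + 4
  (-26)·L_3(s) = -(13/28)s^3 - (13/4)s^2 - (65/14)s
Adding term by term: -2s^3 - 2s^2 - 3s + 4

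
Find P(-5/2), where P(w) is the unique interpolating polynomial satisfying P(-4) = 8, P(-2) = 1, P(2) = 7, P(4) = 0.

91/64

Using Newton's divided-difference form:
P[-4,-2] = (1 - 8) / (-2 - (-4)) = -7/2
P[-2,2] = (7 - 1) / (2 - (-2)) = 3/2
P[2,4] = (0 - 7) / (4 - 2) = -7/2
P[-4,-2,2] = (3/2 - (-7/2)) / (2 - (-4)) = 5/6
P[-2,2,4] = (-7/2 - 3/2) / (4 - (-2)) = -5/6
P[-4,-2,2,4] = (-5/6 - 5/6) / (4 - (-4)) = -5/24
P(-5/2) = 8 + (-7/2)·(3/2) + (5/6)·(3/2)·(-1/2) + (-5/24)·(3/2)·(-1/2)·(-9/2) = 91/64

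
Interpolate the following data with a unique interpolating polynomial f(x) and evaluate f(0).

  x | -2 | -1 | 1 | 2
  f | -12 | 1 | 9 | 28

4

Using Newton's divided-difference form:
f[-2,-1] = (1 - (-12)) / (-1 - (-2)) = 13
f[-1,1] = (9 - 1) / (1 - (-1)) = 4
f[1,2] = (28 - 9) / (2 - 1) = 19
f[-2,-1,1] = (4 - 13) / (1 - (-2)) = -3
f[-1,1,2] = (19 - 4) / (2 - (-1)) = 5
f[-2,-1,1,2] = (5 - (-3)) / (2 - (-2)) = 2
f(0) = -12 + 13·(2) + (-3)·(2)·(1) + 2·(2)·(1)·(-1) = 4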